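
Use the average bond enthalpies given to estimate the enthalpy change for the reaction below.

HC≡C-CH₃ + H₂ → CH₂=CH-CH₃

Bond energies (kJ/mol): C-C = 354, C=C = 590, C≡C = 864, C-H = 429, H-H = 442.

ΔH ≈ −142 kJ

Bonds broken (reactants):
  C≡C: 1 × 864 = 864
  C-C: 1 × 354 = 354
  C-H: 4 × 429 = 1716
  H-H: 1 × 442 = 442
  Σ(broken) = 3376 kJ
Bonds formed (products):
  C-C: 1 × 354 = 354
  C-H: 6 × 429 = 2574
  C=C: 1 × 590 = 590
  Σ(formed) = 3518 kJ
ΔH = Σ(broken) − Σ(formed) = 3376 − 3518 = −142 kJ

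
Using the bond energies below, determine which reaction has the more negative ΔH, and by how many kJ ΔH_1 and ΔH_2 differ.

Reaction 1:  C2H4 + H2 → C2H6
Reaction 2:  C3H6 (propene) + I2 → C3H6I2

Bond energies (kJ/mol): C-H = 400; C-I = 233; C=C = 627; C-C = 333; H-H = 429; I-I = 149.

Reaction 1:
  Bonds broken (reactants):
    C-H: 4 × 400 = 1600
    C=C: 1 × 627 = 627
    H-H: 1 × 429 = 429
    Σ(broken) = 2656 kJ
  Bonds formed (products):
    C-C: 1 × 333 = 333
    C-H: 6 × 400 = 2400
    Σ(formed) = 2733 kJ
  ΔH_1 = 2656 − 2733 = −77 kJ
Reaction 2:
  Bonds broken (reactants):
    C-C: 1 × 333 = 333
    C-H: 6 × 400 = 2400
    C=C: 1 × 627 = 627
    I-I: 1 × 149 = 149
    Σ(broken) = 3509 kJ
  Bonds formed (products):
    C-C: 2 × 333 = 666
    C-H: 6 × 400 = 2400
    C-I: 2 × 233 = 466
    Σ(formed) = 3532 kJ
  ΔH_2 = 3509 − 3532 = −23 kJ
ΔH_1 − ΔH_2 = −54 kJ, so reaction 1 has the more negative ΔH; |ΔH_1 − ΔH_2| = 54 kJ.

Reaction 1, by 54 kJ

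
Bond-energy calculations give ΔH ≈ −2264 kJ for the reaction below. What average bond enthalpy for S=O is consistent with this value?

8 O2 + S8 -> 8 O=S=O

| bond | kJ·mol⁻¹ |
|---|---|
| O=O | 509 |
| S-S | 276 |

Let D be the S=O bond energy.
Σ(broken) = 8×509 + 8×276 = 6280
Σ(formed) = 16×D = 16D
ΔH = Σ(broken) − Σ(formed) = (6280) − (16D) = +6280 − 16D
Setting this equal to −2264 kJ gives 16D = 8544, so D = 534 kJ/mol.

D(S=O) ≈ 534 kJ/mol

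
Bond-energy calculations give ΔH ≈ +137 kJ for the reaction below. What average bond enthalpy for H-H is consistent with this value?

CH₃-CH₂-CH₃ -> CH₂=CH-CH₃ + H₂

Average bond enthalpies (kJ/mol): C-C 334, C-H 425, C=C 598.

Let D be the H-H bond energy.
Σ(broken) = 2×334 + 8×425 = 4068
Σ(formed) = 1×334 + 6×425 + 1×598 + 1×D = 3482 + D
ΔH = Σ(broken) − Σ(formed) = (4068) − (3482 + D) = +586 − D
Setting this equal to +137 kJ gives D = 449 kJ/mol.

D(H-H) ≈ 449 kJ/mol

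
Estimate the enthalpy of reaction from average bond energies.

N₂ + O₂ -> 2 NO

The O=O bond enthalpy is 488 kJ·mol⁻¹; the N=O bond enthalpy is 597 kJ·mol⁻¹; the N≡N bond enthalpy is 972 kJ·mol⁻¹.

Bonds broken (reactants):
  N≡N: 1 × 972 = 972
  O=O: 1 × 488 = 488
  Σ(broken) = 1460 kJ
Bonds formed (products):
  N=O: 2 × 597 = 1194
  Σ(formed) = 1194 kJ
ΔH = Σ(broken) − Σ(formed) = 1460 − 1194 = +266 kJ

ΔH ≈ +266 kJ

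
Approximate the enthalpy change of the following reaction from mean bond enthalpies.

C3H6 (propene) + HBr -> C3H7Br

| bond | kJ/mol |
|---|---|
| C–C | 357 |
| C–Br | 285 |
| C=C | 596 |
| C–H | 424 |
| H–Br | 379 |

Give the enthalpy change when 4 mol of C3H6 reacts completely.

ΔH = −364 kJ

Bonds broken (reactants):
  C–C: 1 × 357 = 357
  C–H: 6 × 424 = 2544
  C=C: 1 × 596 = 596
  H–Br: 1 × 379 = 379
  Σ(broken) = 3876 kJ
Bonds formed (products):
  C–Br: 1 × 285 = 285
  C–C: 2 × 357 = 714
  C–H: 7 × 424 = 2968
  Σ(formed) = 3967 kJ
ΔH = Σ(broken) − Σ(formed) = 3876 − 3967 = −91 kJ
For 4× the reaction as written: 4 × (−91) = −364 kJ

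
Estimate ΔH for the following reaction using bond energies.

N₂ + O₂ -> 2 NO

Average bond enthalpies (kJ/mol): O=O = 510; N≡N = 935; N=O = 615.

ΔH ≈ +215 kJ

Bonds broken (reactants):
  N≡N: 1 × 935 = 935
  O=O: 1 × 510 = 510
  Σ(broken) = 1445 kJ
Bonds formed (products):
  N=O: 2 × 615 = 1230
  Σ(formed) = 1230 kJ
ΔH = Σ(broken) − Σ(formed) = 1445 − 1230 = +215 kJ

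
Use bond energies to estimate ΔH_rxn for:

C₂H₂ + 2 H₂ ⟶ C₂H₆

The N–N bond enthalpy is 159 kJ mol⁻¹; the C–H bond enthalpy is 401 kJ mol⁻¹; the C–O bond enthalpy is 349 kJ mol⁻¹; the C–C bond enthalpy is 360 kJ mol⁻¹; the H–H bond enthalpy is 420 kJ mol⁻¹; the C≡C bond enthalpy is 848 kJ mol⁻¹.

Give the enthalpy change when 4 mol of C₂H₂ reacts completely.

Bonds broken (reactants):
  C≡C: 1 × 848 = 848
  C–H: 2 × 401 = 802
  H–H: 2 × 420 = 840
  Σ(broken) = 2490 kJ
Bonds formed (products):
  C–C: 1 × 360 = 360
  C–H: 6 × 401 = 2406
  Σ(formed) = 2766 kJ
ΔH = Σ(broken) − Σ(formed) = 2490 − 2766 = −276 kJ
For 4× the reaction as written: 4 × (−276) = −1104 kJ

ΔH = −1104 kJ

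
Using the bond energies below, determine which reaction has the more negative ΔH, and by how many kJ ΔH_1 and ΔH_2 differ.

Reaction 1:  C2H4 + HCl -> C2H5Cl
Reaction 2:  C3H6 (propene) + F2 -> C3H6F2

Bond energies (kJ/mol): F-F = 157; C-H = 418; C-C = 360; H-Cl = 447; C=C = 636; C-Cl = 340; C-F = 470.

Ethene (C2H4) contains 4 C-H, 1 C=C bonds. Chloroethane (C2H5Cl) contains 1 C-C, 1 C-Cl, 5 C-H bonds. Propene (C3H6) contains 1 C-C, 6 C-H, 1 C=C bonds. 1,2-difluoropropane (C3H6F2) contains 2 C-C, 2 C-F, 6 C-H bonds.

Reaction 2, by 472 kJ

Reaction 1:
  Bonds broken (reactants):
    C-H: 4 × 418 = 1672
    C=C: 1 × 636 = 636
    H-Cl: 1 × 447 = 447
    Σ(broken) = 2755 kJ
  Bonds formed (products):
    C-C: 1 × 360 = 360
    C-Cl: 1 × 340 = 340
    C-H: 5 × 418 = 2090
    Σ(formed) = 2790 kJ
  ΔH_1 = 2755 − 2790 = −35 kJ
Reaction 2:
  Bonds broken (reactants):
    C-C: 1 × 360 = 360
    C-H: 6 × 418 = 2508
    C=C: 1 × 636 = 636
    F-F: 1 × 157 = 157
    Σ(broken) = 3661 kJ
  Bonds formed (products):
    C-C: 2 × 360 = 720
    C-F: 2 × 470 = 940
    C-H: 6 × 418 = 2508
    Σ(formed) = 4168 kJ
  ΔH_2 = 3661 − 4168 = −507 kJ
ΔH_1 − ΔH_2 = +472 kJ, so reaction 2 has the more negative ΔH; |ΔH_1 − ΔH_2| = 472 kJ.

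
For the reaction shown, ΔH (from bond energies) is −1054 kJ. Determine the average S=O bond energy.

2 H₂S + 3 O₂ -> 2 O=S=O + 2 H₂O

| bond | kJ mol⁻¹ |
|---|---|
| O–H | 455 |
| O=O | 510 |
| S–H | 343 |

Let D be the S=O bond energy.
Σ(broken) = 3×510 + 4×343 = 2902
Σ(formed) = 4×455 + 4×D = 1820 + 4D
ΔH = Σ(broken) − Σ(formed) = (2902) − (1820 + 4D) = +1082 − 4D
Setting this equal to −1054 kJ gives 4D = 2136, so D = 534 kJ/mol.

D(S=O) ≈ 534 kJ/mol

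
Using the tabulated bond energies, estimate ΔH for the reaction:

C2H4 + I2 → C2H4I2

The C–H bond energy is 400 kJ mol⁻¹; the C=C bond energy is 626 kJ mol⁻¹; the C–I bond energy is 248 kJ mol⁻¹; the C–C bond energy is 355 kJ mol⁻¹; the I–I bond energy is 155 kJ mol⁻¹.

Bonds broken (reactants):
  C–H: 4 × 400 = 1600
  C=C: 1 × 626 = 626
  I–I: 1 × 155 = 155
  Σ(broken) = 2381 kJ
Bonds formed (products):
  C–C: 1 × 355 = 355
  C–H: 4 × 400 = 1600
  C–I: 2 × 248 = 496
  Σ(formed) = 2451 kJ
ΔH = Σ(broken) − Σ(formed) = 2381 − 2451 = −70 kJ

ΔH ≈ −70 kJ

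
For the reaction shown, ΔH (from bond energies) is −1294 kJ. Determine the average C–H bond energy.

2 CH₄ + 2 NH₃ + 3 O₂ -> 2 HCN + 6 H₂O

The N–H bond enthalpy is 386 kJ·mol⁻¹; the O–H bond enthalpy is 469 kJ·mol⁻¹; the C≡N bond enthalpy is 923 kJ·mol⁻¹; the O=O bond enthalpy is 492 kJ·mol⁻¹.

D(C–H) ≈ 398 kJ/mol

Let D be the C–H bond energy.
Σ(broken) = 8×D + 6×386 + 3×492 = 3792 + 8D
Σ(formed) = 2×923 + 2×D + 12×469 = 7474 + 2D
ΔH = Σ(broken) − Σ(formed) = (3792 + 8D) − (7474 + 2D) = −3682 + 6D
Setting this equal to −1294 kJ gives 6D = 2388, so D = 398 kJ/mol.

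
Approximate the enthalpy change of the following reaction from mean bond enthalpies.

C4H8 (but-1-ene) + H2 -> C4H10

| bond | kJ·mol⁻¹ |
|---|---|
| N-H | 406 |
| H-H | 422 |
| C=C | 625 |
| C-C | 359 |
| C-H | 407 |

ΔH ≈ −126 kJ

Bonds broken (reactants):
  C-C: 2 × 359 = 718
  C-H: 8 × 407 = 3256
  C=C: 1 × 625 = 625
  H-H: 1 × 422 = 422
  Σ(broken) = 5021 kJ
Bonds formed (products):
  C-C: 3 × 359 = 1077
  C-H: 10 × 407 = 4070
  Σ(formed) = 5147 kJ
ΔH = Σ(broken) − Σ(formed) = 5021 − 5147 = −126 kJ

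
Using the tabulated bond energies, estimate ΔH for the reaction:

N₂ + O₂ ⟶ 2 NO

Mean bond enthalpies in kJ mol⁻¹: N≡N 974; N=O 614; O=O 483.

ΔH ≈ +229 kJ

Bonds broken (reactants):
  N≡N: 1 × 974 = 974
  O=O: 1 × 483 = 483
  Σ(broken) = 1457 kJ
Bonds formed (products):
  N=O: 2 × 614 = 1228
  Σ(formed) = 1228 kJ
ΔH = Σ(broken) − Σ(formed) = 1457 − 1228 = +229 kJ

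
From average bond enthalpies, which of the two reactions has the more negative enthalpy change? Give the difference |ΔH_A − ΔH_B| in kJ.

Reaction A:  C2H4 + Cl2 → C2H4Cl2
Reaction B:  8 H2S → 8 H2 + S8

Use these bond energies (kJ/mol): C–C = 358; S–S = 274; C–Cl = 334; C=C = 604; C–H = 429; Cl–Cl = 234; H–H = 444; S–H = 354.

Reaction A:
  Bonds broken (reactants):
    C–H: 4 × 429 = 1716
    C=C: 1 × 604 = 604
    Cl–Cl: 1 × 234 = 234
    Σ(broken) = 2554 kJ
  Bonds formed (products):
    C–C: 1 × 358 = 358
    C–Cl: 2 × 334 = 668
    C–H: 4 × 429 = 1716
    Σ(formed) = 2742 kJ
  ΔH_A = 2554 − 2742 = −188 kJ
Reaction B:
  Bonds broken (reactants):
    S–H: 16 × 354 = 5664
    Σ(broken) = 5664 kJ
  Bonds formed (products):
    H–H: 8 × 444 = 3552
    S–S: 8 × 274 = 2192
    Σ(formed) = 5744 kJ
  ΔH_B = 5664 − 5744 = −80 kJ
ΔH_A − ΔH_B = −108 kJ, so reaction A has the more negative ΔH; |ΔH_A − ΔH_B| = 108 kJ.

Reaction A, by 108 kJ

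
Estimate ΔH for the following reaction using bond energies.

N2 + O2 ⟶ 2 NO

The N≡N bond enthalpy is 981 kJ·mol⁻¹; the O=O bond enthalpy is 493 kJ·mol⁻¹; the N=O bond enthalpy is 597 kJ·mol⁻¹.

Bonds broken (reactants):
  N≡N: 1 × 981 = 981
  O=O: 1 × 493 = 493
  Σ(broken) = 1474 kJ
Bonds formed (products):
  N=O: 2 × 597 = 1194
  Σ(formed) = 1194 kJ
ΔH = Σ(broken) − Σ(formed) = 1474 − 1194 = +280 kJ

ΔH ≈ +280 kJ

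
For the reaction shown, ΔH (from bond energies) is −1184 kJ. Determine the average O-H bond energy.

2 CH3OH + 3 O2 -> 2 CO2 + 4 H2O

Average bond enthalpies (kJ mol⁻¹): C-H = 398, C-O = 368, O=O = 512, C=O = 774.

Let D be the O-H bond energy.
Σ(broken) = 6×398 + 2×368 + 2×D + 3×512 = 4660 + 2D
Σ(formed) = 4×774 + 8×D = 3096 + 8D
ΔH = Σ(broken) − Σ(formed) = (4660 + 2D) − (3096 + 8D) = +1564 − 6D
Setting this equal to −1184 kJ gives 6D = 2748, so D = 458 kJ/mol.

D(O-H) ≈ 458 kJ/mol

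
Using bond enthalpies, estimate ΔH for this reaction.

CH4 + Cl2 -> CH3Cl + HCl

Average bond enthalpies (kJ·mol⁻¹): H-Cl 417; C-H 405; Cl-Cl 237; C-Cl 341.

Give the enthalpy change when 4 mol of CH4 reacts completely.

ΔH = −464 kJ

Bonds broken (reactants):
  C-H: 4 × 405 = 1620
  Cl-Cl: 1 × 237 = 237
  Σ(broken) = 1857 kJ
Bonds formed (products):
  C-Cl: 1 × 341 = 341
  C-H: 3 × 405 = 1215
  H-Cl: 1 × 417 = 417
  Σ(formed) = 1973 kJ
ΔH = Σ(broken) − Σ(formed) = 1857 − 1973 = −116 kJ
For 4× the reaction as written: 4 × (−116) = −464 kJ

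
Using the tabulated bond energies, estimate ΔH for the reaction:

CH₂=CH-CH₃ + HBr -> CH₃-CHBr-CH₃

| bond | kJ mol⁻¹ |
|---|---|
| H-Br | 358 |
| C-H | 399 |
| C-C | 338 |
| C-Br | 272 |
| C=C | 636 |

ΔH ≈ −15 kJ

Bonds broken (reactants):
  C-C: 1 × 338 = 338
  C-H: 6 × 399 = 2394
  C=C: 1 × 636 = 636
  H-Br: 1 × 358 = 358
  Σ(broken) = 3726 kJ
Bonds formed (products):
  C-Br: 1 × 272 = 272
  C-C: 2 × 338 = 676
  C-H: 7 × 399 = 2793
  Σ(formed) = 3741 kJ
ΔH = Σ(broken) − Σ(formed) = 3726 − 3741 = −15 kJ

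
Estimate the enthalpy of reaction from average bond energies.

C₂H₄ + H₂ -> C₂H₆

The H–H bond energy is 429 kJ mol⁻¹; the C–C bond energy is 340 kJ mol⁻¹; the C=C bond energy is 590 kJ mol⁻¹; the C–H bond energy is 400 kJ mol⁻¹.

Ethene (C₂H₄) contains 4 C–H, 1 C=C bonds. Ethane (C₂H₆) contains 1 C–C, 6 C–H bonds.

Bonds broken (reactants):
  C–H: 4 × 400 = 1600
  C=C: 1 × 590 = 590
  H–H: 1 × 429 = 429
  Σ(broken) = 2619 kJ
Bonds formed (products):
  C–C: 1 × 340 = 340
  C–H: 6 × 400 = 2400
  Σ(formed) = 2740 kJ
ΔH = Σ(broken) − Σ(formed) = 2619 − 2740 = −121 kJ

ΔH ≈ −121 kJ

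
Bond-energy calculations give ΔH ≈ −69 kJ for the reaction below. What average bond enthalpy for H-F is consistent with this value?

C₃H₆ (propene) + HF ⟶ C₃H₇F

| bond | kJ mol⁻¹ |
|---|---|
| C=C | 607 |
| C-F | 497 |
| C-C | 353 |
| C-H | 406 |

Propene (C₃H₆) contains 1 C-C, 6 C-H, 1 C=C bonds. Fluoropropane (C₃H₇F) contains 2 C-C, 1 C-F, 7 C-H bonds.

Let D be the H-F bond energy.
Σ(broken) = 1×353 + 6×406 + 1×607 + 1×D = 3396 + D
Σ(formed) = 2×353 + 1×497 + 7×406 = 4045
ΔH = Σ(broken) − Σ(formed) = (3396 + D) − (4045) = −649 + D
Setting this equal to −69 kJ gives D = 580 kJ/mol.

D(H-F) ≈ 580 kJ/mol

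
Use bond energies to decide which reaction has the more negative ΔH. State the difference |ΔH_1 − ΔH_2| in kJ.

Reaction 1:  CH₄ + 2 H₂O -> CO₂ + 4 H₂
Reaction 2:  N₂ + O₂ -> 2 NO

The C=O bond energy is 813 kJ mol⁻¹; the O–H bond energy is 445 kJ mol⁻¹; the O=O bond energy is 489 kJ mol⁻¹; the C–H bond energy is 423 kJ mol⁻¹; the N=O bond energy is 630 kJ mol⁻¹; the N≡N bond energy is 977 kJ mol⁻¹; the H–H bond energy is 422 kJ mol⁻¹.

Reaction 1:
  Bonds broken (reactants):
    C–H: 4 × 423 = 1692
    O–H: 4 × 445 = 1780
    Σ(broken) = 3472 kJ
  Bonds formed (products):
    C=O: 2 × 813 = 1626
    H–H: 4 × 422 = 1688
    Σ(formed) = 3314 kJ
  ΔH_1 = 3472 − 3314 = +158 kJ
Reaction 2:
  Bonds broken (reactants):
    N≡N: 1 × 977 = 977
    O=O: 1 × 489 = 489
    Σ(broken) = 1466 kJ
  Bonds formed (products):
    N=O: 2 × 630 = 1260
    Σ(formed) = 1260 kJ
  ΔH_2 = 1466 − 1260 = +206 kJ
ΔH_1 − ΔH_2 = −48 kJ, so reaction 1 has the more negative ΔH; |ΔH_1 − ΔH_2| = 48 kJ.

Reaction 1, by 48 kJ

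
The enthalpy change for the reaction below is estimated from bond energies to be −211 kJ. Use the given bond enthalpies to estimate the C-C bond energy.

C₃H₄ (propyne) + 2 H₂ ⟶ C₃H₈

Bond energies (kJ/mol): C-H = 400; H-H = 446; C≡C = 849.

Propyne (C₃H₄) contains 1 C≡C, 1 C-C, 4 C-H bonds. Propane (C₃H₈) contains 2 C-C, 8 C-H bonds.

Let D be the C-C bond energy.
Σ(broken) = 1×849 + 1×D + 4×400 + 2×446 = 3341 + D
Σ(formed) = 2×D + 8×400 = 3200 + 2D
ΔH = Σ(broken) − Σ(formed) = (3341 + D) − (3200 + 2D) = +141 − D
Setting this equal to −211 kJ gives D = 352 kJ/mol.

D(C-C) ≈ 352 kJ/mol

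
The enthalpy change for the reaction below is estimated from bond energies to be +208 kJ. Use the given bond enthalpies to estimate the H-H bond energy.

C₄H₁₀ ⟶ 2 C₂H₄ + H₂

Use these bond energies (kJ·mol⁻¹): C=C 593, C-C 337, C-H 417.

D(H-H) ≈ 451 kJ/mol

Let D be the H-H bond energy.
Σ(broken) = 3×337 + 10×417 = 5181
Σ(formed) = 8×417 + 2×593 + 1×D = 4522 + D
ΔH = Σ(broken) − Σ(formed) = (5181) − (4522 + D) = +659 − D
Setting this equal to +208 kJ gives D = 451 kJ/mol.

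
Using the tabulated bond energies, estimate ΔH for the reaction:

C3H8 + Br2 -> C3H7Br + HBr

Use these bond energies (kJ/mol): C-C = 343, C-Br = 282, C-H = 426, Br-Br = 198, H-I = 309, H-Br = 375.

Bonds broken (reactants):
  Br-Br: 1 × 198 = 198
  C-C: 2 × 343 = 686
  C-H: 8 × 426 = 3408
  Σ(broken) = 4292 kJ
Bonds formed (products):
  C-Br: 1 × 282 = 282
  C-C: 2 × 343 = 686
  C-H: 7 × 426 = 2982
  H-Br: 1 × 375 = 375
  Σ(formed) = 4325 kJ
ΔH = Σ(broken) − Σ(formed) = 4292 − 4325 = −33 kJ

ΔH ≈ −33 kJ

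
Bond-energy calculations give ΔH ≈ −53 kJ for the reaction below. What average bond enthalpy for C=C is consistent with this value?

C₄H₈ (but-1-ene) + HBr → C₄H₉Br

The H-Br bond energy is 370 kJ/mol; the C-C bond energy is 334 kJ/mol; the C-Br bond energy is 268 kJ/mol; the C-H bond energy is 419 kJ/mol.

Let D be the C=C bond energy.
Σ(broken) = 2×334 + 8×419 + 1×D + 1×370 = 4390 + D
Σ(formed) = 1×268 + 3×334 + 9×419 = 5041
ΔH = Σ(broken) − Σ(formed) = (4390 + D) − (5041) = −651 + D
Setting this equal to −53 kJ gives D = 598 kJ/mol.

D(C=C) ≈ 598 kJ/mol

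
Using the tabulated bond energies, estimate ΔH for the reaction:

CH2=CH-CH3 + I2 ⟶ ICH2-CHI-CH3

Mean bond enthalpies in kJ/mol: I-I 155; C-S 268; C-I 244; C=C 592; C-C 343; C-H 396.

Bonds broken (reactants):
  C-C: 1 × 343 = 343
  C-H: 6 × 396 = 2376
  C=C: 1 × 592 = 592
  I-I: 1 × 155 = 155
  Σ(broken) = 3466 kJ
Bonds formed (products):
  C-C: 2 × 343 = 686
  C-H: 6 × 396 = 2376
  C-I: 2 × 244 = 488
  Σ(formed) = 3550 kJ
ΔH = Σ(broken) − Σ(formed) = 3466 − 3550 = −84 kJ

ΔH ≈ −84 kJ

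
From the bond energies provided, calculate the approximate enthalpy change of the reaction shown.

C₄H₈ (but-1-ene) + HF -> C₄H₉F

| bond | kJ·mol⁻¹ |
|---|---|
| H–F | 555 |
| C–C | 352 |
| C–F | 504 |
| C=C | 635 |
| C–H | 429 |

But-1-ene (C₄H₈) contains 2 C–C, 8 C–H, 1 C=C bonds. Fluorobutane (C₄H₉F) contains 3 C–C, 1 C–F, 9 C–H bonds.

ΔH ≈ −95 kJ

Bonds broken (reactants):
  C–C: 2 × 352 = 704
  C–H: 8 × 429 = 3432
  C=C: 1 × 635 = 635
  H–F: 1 × 555 = 555
  Σ(broken) = 5326 kJ
Bonds formed (products):
  C–C: 3 × 352 = 1056
  C–F: 1 × 504 = 504
  C–H: 9 × 429 = 3861
  Σ(formed) = 5421 kJ
ΔH = Σ(broken) − Σ(formed) = 5326 − 5421 = −95 kJ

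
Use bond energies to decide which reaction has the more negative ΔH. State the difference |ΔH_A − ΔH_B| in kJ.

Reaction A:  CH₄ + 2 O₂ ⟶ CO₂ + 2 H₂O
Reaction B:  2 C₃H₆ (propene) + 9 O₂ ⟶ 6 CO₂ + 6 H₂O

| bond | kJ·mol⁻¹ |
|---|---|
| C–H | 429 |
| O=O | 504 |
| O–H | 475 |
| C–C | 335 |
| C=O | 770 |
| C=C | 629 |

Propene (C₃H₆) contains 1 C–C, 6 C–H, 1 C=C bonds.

Reaction A:
  Bonds broken (reactants):
    C–H: 4 × 429 = 1716
    O=O: 2 × 504 = 1008
    Σ(broken) = 2724 kJ
  Bonds formed (products):
    C=O: 2 × 770 = 1540
    O–H: 4 × 475 = 1900
    Σ(formed) = 3440 kJ
  ΔH_A = 2724 − 3440 = −716 kJ
Reaction B:
  Bonds broken (reactants):
    C–C: 2 × 335 = 670
    C–H: 12 × 429 = 5148
    C=C: 2 × 629 = 1258
    O=O: 9 × 504 = 4536
    Σ(broken) = 11612 kJ
  Bonds formed (products):
    C=O: 12 × 770 = 9240
    O–H: 12 × 475 = 5700
    Σ(formed) = 14940 kJ
  ΔH_B = 11612 − 14940 = −3328 kJ
ΔH_A − ΔH_B = +2612 kJ, so reaction B has the more negative ΔH; |ΔH_A − ΔH_B| = 2612 kJ.

Reaction B, by 2612 kJ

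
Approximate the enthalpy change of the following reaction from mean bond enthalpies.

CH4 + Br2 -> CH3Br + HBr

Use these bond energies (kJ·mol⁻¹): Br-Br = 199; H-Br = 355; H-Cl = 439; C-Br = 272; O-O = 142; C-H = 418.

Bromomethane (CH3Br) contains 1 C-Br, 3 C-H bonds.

Bonds broken (reactants):
  Br-Br: 1 × 199 = 199
  C-H: 4 × 418 = 1672
  Σ(broken) = 1871 kJ
Bonds formed (products):
  C-Br: 1 × 272 = 272
  C-H: 3 × 418 = 1254
  H-Br: 1 × 355 = 355
  Σ(formed) = 1881 kJ
ΔH = Σ(broken) − Σ(formed) = 1871 − 1881 = −10 kJ

ΔH ≈ −10 kJ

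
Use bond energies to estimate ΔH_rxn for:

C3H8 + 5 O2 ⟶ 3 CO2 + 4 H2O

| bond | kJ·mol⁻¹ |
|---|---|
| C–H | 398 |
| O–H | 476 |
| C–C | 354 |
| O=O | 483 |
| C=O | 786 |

ΔH ≈ −2217 kJ

Bonds broken (reactants):
  C–C: 2 × 354 = 708
  C–H: 8 × 398 = 3184
  O=O: 5 × 483 = 2415
  Σ(broken) = 6307 kJ
Bonds formed (products):
  C=O: 6 × 786 = 4716
  O–H: 8 × 476 = 3808
  Σ(formed) = 8524 kJ
ΔH = Σ(broken) − Σ(formed) = 6307 − 8524 = −2217 kJ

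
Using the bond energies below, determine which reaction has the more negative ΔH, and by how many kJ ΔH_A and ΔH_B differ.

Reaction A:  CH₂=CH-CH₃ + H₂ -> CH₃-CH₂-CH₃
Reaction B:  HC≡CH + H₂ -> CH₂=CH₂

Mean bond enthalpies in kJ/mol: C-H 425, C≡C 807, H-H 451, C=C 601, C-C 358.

Reaction B, by 37 kJ

Reaction A:
  Bonds broken (reactants):
    C-C: 1 × 358 = 358
    C-H: 6 × 425 = 2550
    C=C: 1 × 601 = 601
    H-H: 1 × 451 = 451
    Σ(broken) = 3960 kJ
  Bonds formed (products):
    C-C: 2 × 358 = 716
    C-H: 8 × 425 = 3400
    Σ(formed) = 4116 kJ
  ΔH_A = 3960 − 4116 = −156 kJ
Reaction B:
  Bonds broken (reactants):
    C≡C: 1 × 807 = 807
    C-H: 2 × 425 = 850
    H-H: 1 × 451 = 451
    Σ(broken) = 2108 kJ
  Bonds formed (products):
    C-H: 4 × 425 = 1700
    C=C: 1 × 601 = 601
    Σ(formed) = 2301 kJ
  ΔH_B = 2108 − 2301 = −193 kJ
ΔH_A − ΔH_B = +37 kJ, so reaction B has the more negative ΔH; |ΔH_A − ΔH_B| = 37 kJ.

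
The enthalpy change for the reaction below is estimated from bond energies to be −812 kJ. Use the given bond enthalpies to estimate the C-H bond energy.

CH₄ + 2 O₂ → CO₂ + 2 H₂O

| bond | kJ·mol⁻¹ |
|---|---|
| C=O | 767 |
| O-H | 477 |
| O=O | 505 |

D(C-H) ≈ 405 kJ/mol

Let D be the C-H bond energy.
Σ(broken) = 4×D + 2×505 = 1010 + 4D
Σ(formed) = 2×767 + 4×477 = 3442
ΔH = Σ(broken) − Σ(formed) = (1010 + 4D) − (3442) = −2432 + 4D
Setting this equal to −812 kJ gives 4D = 1620, so D = 405 kJ/mol.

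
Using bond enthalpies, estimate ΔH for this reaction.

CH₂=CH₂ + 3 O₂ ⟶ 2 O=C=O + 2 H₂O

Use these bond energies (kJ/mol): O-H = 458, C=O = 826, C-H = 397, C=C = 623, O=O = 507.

Bonds broken (reactants):
  C-H: 4 × 397 = 1588
  C=C: 1 × 623 = 623
  O=O: 3 × 507 = 1521
  Σ(broken) = 3732 kJ
Bonds formed (products):
  C=O: 4 × 826 = 3304
  O-H: 4 × 458 = 1832
  Σ(formed) = 5136 kJ
ΔH = Σ(broken) − Σ(formed) = 3732 − 5136 = −1404 kJ

ΔH ≈ −1404 kJ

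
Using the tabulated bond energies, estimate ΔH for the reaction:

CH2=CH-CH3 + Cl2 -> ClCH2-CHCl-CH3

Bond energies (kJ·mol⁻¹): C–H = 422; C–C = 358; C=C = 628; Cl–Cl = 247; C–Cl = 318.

ΔH ≈ −119 kJ

Bonds broken (reactants):
  C–C: 1 × 358 = 358
  C–H: 6 × 422 = 2532
  C=C: 1 × 628 = 628
  Cl–Cl: 1 × 247 = 247
  Σ(broken) = 3765 kJ
Bonds formed (products):
  C–C: 2 × 358 = 716
  C–Cl: 2 × 318 = 636
  C–H: 6 × 422 = 2532
  Σ(formed) = 3884 kJ
ΔH = Σ(broken) − Σ(formed) = 3765 − 3884 = −119 kJ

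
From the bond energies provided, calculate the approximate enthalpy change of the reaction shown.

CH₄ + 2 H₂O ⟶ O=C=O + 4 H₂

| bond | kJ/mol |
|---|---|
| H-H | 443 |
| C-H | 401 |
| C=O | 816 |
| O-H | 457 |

Bonds broken (reactants):
  C-H: 4 × 401 = 1604
  O-H: 4 × 457 = 1828
  Σ(broken) = 3432 kJ
Bonds formed (products):
  C=O: 2 × 816 = 1632
  H-H: 4 × 443 = 1772
  Σ(formed) = 3404 kJ
ΔH = Σ(broken) − Σ(formed) = 3432 − 3404 = +28 kJ

ΔH ≈ +28 kJ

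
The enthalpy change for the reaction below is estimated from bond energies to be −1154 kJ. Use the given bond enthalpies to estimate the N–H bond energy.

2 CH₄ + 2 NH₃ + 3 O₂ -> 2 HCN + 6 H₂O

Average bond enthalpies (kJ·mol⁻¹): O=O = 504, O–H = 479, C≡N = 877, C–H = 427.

D(N–H) ≈ 379 kJ/mol

Let D be the N–H bond energy.
Σ(broken) = 8×427 + 6×D + 3×504 = 4928 + 6D
Σ(formed) = 2×877 + 2×427 + 12×479 = 8356
ΔH = Σ(broken) − Σ(formed) = (4928 + 6D) − (8356) = −3428 + 6D
Setting this equal to −1154 kJ gives 6D = 2274, so D = 379 kJ/mol.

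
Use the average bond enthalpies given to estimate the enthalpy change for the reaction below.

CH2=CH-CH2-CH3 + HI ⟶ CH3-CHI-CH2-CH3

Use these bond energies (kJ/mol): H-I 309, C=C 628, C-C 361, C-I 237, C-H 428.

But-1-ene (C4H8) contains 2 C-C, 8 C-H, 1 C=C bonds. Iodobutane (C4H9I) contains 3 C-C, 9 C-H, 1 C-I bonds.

ΔH ≈ −89 kJ

Bonds broken (reactants):
  C-C: 2 × 361 = 722
  C-H: 8 × 428 = 3424
  C=C: 1 × 628 = 628
  H-I: 1 × 309 = 309
  Σ(broken) = 5083 kJ
Bonds formed (products):
  C-C: 3 × 361 = 1083
  C-H: 9 × 428 = 3852
  C-I: 1 × 237 = 237
  Σ(formed) = 5172 kJ
ΔH = Σ(broken) − Σ(formed) = 5083 − 5172 = −89 kJ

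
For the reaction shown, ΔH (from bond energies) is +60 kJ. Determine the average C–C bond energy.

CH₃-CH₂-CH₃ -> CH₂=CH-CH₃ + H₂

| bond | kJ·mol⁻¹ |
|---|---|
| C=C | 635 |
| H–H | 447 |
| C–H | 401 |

D(C–C) ≈ 340 kJ/mol

Let D be the C–C bond energy.
Σ(broken) = 2×D + 8×401 = 3208 + 2D
Σ(formed) = 1×D + 6×401 + 1×635 + 1×447 = 3488 + D
ΔH = Σ(broken) − Σ(formed) = (3208 + 2D) − (3488 + D) = −280 + D
Setting this equal to +60 kJ gives D = 340 kJ/mol.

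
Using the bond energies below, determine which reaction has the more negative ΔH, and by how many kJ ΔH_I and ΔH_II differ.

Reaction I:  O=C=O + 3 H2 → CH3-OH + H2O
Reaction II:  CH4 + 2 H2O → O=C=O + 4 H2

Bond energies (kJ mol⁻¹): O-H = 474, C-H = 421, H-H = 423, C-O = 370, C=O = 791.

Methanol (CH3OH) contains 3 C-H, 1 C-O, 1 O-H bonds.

Reaction I, by 510 kJ

Reaction I:
  Bonds broken (reactants):
    C=O: 2 × 791 = 1582
    H-H: 3 × 423 = 1269
    Σ(broken) = 2851 kJ
  Bonds formed (products):
    C-H: 3 × 421 = 1263
    C-O: 1 × 370 = 370
    O-H: 3 × 474 = 1422
    Σ(formed) = 3055 kJ
  ΔH_I = 2851 − 3055 = −204 kJ
Reaction II:
  Bonds broken (reactants):
    C-H: 4 × 421 = 1684
    O-H: 4 × 474 = 1896
    Σ(broken) = 3580 kJ
  Bonds formed (products):
    C=O: 2 × 791 = 1582
    H-H: 4 × 423 = 1692
    Σ(formed) = 3274 kJ
  ΔH_II = 3580 − 3274 = +306 kJ
ΔH_I − ΔH_II = −510 kJ, so reaction I has the more negative ΔH; |ΔH_I − ΔH_II| = 510 kJ.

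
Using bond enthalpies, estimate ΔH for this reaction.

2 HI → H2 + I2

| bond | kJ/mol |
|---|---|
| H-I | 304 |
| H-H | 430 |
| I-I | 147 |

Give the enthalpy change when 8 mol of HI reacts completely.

ΔH = +124 kJ

Bonds broken (reactants):
  H-I: 2 × 304 = 608
  Σ(broken) = 608 kJ
Bonds formed (products):
  H-H: 1 × 430 = 430
  I-I: 1 × 147 = 147
  Σ(formed) = 577 kJ
ΔH = Σ(broken) − Σ(formed) = 608 − 577 = +31 kJ
For 4× the reaction as written: 4 × (+31) = +124 kJ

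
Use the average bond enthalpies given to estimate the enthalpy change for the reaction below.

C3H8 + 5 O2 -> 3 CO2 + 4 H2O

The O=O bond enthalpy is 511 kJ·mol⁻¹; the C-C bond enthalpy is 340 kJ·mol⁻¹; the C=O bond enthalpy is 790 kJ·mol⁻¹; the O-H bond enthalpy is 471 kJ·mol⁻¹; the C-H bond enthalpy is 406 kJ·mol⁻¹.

ΔH ≈ −2025 kJ

Bonds broken (reactants):
  C-C: 2 × 340 = 680
  C-H: 8 × 406 = 3248
  O=O: 5 × 511 = 2555
  Σ(broken) = 6483 kJ
Bonds formed (products):
  C=O: 6 × 790 = 4740
  O-H: 8 × 471 = 3768
  Σ(formed) = 8508 kJ
ΔH = Σ(broken) − Σ(formed) = 6483 − 8508 = −2025 kJ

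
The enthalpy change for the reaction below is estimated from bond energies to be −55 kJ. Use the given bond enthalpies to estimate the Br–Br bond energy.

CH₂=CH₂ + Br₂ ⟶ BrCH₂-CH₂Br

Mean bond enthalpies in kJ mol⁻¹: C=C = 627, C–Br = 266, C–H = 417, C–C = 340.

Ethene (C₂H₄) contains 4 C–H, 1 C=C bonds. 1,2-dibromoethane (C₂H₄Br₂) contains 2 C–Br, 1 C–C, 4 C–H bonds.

Let D be the Br–Br bond energy.
Σ(broken) = 1×D + 4×417 + 1×627 = 2295 + D
Σ(formed) = 2×266 + 1×340 + 4×417 = 2540
ΔH = Σ(broken) − Σ(formed) = (2295 + D) − (2540) = −245 + D
Setting this equal to −55 kJ gives D = 190 kJ/mol.

D(Br–Br) ≈ 190 kJ/mol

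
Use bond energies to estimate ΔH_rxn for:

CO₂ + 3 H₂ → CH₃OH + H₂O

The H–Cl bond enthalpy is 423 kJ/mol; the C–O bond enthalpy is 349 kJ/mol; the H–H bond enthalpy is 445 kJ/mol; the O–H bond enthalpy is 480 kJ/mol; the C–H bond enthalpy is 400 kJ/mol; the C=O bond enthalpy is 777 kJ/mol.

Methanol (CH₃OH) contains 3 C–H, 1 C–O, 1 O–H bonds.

ΔH ≈ −100 kJ

Bonds broken (reactants):
  C=O: 2 × 777 = 1554
  H–H: 3 × 445 = 1335
  Σ(broken) = 2889 kJ
Bonds formed (products):
  C–H: 3 × 400 = 1200
  C–O: 1 × 349 = 349
  O–H: 3 × 480 = 1440
  Σ(formed) = 2989 kJ
ΔH = Σ(broken) − Σ(formed) = 2889 − 2989 = −100 kJ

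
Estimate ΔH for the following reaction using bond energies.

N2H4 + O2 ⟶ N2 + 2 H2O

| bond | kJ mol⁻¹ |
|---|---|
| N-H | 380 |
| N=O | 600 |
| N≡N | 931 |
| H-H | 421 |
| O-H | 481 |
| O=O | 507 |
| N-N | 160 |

ΔH ≈ −668 kJ

Bonds broken (reactants):
  N-H: 4 × 380 = 1520
  N-N: 1 × 160 = 160
  O=O: 1 × 507 = 507
  Σ(broken) = 2187 kJ
Bonds formed (products):
  N≡N: 1 × 931 = 931
  O-H: 4 × 481 = 1924
  Σ(formed) = 2855 kJ
ΔH = Σ(broken) − Σ(formed) = 2187 − 2855 = −668 kJ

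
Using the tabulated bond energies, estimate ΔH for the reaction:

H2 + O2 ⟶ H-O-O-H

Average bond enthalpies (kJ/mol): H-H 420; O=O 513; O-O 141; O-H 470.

Bonds broken (reactants):
  H-H: 1 × 420 = 420
  O=O: 1 × 513 = 513
  Σ(broken) = 933 kJ
Bonds formed (products):
  O-H: 2 × 470 = 940
  O-O: 1 × 141 = 141
  Σ(formed) = 1081 kJ
ΔH = Σ(broken) − Σ(formed) = 933 − 1081 = −148 kJ

ΔH ≈ −148 kJ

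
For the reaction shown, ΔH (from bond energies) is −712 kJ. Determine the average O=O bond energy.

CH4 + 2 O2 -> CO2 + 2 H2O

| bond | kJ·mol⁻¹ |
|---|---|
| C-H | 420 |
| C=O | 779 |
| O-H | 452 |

D(O=O) ≈ 487 kJ/mol

Let D be the O=O bond energy.
Σ(broken) = 4×420 + 2×D = 1680 + 2D
Σ(formed) = 2×779 + 4×452 = 3366
ΔH = Σ(broken) − Σ(formed) = (1680 + 2D) − (3366) = −1686 + 2D
Setting this equal to −712 kJ gives 2D = 974, so D = 487 kJ/mol.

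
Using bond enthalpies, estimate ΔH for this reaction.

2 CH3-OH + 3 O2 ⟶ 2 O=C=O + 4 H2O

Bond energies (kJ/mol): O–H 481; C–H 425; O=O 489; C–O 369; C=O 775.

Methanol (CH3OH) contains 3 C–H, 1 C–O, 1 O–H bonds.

Bonds broken (reactants):
  C–H: 6 × 425 = 2550
  C–O: 2 × 369 = 738
  O–H: 2 × 481 = 962
  O=O: 3 × 489 = 1467
  Σ(broken) = 5717 kJ
Bonds formed (products):
  C=O: 4 × 775 = 3100
  O–H: 8 × 481 = 3848
  Σ(formed) = 6948 kJ
ΔH = Σ(broken) − Σ(formed) = 5717 − 6948 = −1231 kJ

ΔH ≈ −1231 kJ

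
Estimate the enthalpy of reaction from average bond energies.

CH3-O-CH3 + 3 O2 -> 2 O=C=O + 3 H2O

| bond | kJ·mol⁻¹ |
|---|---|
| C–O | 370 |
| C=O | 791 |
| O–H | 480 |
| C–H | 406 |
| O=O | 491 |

ΔH ≈ −1395 kJ

Bonds broken (reactants):
  C–H: 6 × 406 = 2436
  C–O: 2 × 370 = 740
  O=O: 3 × 491 = 1473
  Σ(broken) = 4649 kJ
Bonds formed (products):
  C=O: 4 × 791 = 3164
  O–H: 6 × 480 = 2880
  Σ(formed) = 6044 kJ
ΔH = Σ(broken) − Σ(formed) = 4649 − 6044 = −1395 kJ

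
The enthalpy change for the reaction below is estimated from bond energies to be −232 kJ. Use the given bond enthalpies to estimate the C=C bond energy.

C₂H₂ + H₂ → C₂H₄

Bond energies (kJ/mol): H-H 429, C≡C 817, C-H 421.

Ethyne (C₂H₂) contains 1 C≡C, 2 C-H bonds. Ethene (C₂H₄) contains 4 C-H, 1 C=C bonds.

Let D be the C=C bond energy.
Σ(broken) = 1×817 + 2×421 + 1×429 = 2088
Σ(formed) = 4×421 + 1×D = 1684 + D
ΔH = Σ(broken) − Σ(formed) = (2088) − (1684 + D) = +404 − D
Setting this equal to −232 kJ gives D = 636 kJ/mol.

D(C=C) ≈ 636 kJ/mol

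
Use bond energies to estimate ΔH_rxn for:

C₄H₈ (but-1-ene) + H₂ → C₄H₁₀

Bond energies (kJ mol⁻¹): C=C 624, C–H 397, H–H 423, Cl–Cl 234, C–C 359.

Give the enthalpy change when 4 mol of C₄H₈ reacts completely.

Bonds broken (reactants):
  C–C: 2 × 359 = 718
  C–H: 8 × 397 = 3176
  C=C: 1 × 624 = 624
  H–H: 1 × 423 = 423
  Σ(broken) = 4941 kJ
Bonds formed (products):
  C–C: 3 × 359 = 1077
  C–H: 10 × 397 = 3970
  Σ(formed) = 5047 kJ
ΔH = Σ(broken) − Σ(formed) = 4941 − 5047 = −106 kJ
For 4× the reaction as written: 4 × (−106) = −424 kJ

ΔH = −424 kJ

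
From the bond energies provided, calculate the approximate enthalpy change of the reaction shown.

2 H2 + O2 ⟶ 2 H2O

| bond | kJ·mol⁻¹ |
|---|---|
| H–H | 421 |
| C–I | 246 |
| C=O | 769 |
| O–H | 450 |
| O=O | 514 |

ΔH ≈ −444 kJ

Bonds broken (reactants):
  H–H: 2 × 421 = 842
  O=O: 1 × 514 = 514
  Σ(broken) = 1356 kJ
Bonds formed (products):
  O–H: 4 × 450 = 1800
  Σ(formed) = 1800 kJ
ΔH = Σ(broken) − Σ(formed) = 1356 − 1800 = −444 kJ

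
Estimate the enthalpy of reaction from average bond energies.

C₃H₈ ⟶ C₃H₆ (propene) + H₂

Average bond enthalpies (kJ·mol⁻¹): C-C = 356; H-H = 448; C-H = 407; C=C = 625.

ΔH ≈ +97 kJ

Bonds broken (reactants):
  C-C: 2 × 356 = 712
  C-H: 8 × 407 = 3256
  Σ(broken) = 3968 kJ
Bonds formed (products):
  C-C: 1 × 356 = 356
  C-H: 6 × 407 = 2442
  C=C: 1 × 625 = 625
  H-H: 1 × 448 = 448
  Σ(formed) = 3871 kJ
ΔH = Σ(broken) − Σ(formed) = 3968 − 3871 = +97 kJ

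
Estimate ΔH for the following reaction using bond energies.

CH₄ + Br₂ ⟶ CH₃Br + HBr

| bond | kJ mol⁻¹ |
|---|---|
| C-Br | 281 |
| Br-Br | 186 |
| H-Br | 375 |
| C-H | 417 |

ΔH ≈ −53 kJ

Bonds broken (reactants):
  Br-Br: 1 × 186 = 186
  C-H: 4 × 417 = 1668
  Σ(broken) = 1854 kJ
Bonds formed (products):
  C-Br: 1 × 281 = 281
  C-H: 3 × 417 = 1251
  H-Br: 1 × 375 = 375
  Σ(formed) = 1907 kJ
ΔH = Σ(broken) − Σ(formed) = 1854 − 1907 = −53 kJ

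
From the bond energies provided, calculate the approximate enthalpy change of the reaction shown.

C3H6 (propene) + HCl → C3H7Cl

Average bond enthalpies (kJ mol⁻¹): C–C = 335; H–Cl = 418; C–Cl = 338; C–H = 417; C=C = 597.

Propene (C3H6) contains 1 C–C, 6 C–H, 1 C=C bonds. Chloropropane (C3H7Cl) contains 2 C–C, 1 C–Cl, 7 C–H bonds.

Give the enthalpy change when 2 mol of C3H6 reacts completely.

Bonds broken (reactants):
  C–C: 1 × 335 = 335
  C–H: 6 × 417 = 2502
  C=C: 1 × 597 = 597
  H–Cl: 1 × 418 = 418
  Σ(broken) = 3852 kJ
Bonds formed (products):
  C–C: 2 × 335 = 670
  C–Cl: 1 × 338 = 338
  C–H: 7 × 417 = 2919
  Σ(formed) = 3927 kJ
ΔH = Σ(broken) − Σ(formed) = 3852 − 3927 = −75 kJ
For 2× the reaction as written: 2 × (−75) = −150 kJ

ΔH = −150 kJ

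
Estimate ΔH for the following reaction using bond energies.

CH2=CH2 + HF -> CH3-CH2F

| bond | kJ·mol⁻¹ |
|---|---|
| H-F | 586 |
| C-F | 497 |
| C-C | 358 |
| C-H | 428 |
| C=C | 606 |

ΔH ≈ −91 kJ

Bonds broken (reactants):
  C-H: 4 × 428 = 1712
  C=C: 1 × 606 = 606
  H-F: 1 × 586 = 586
  Σ(broken) = 2904 kJ
Bonds formed (products):
  C-C: 1 × 358 = 358
  C-F: 1 × 497 = 497
  C-H: 5 × 428 = 2140
  Σ(formed) = 2995 kJ
ΔH = Σ(broken) − Σ(formed) = 2904 − 2995 = −91 kJ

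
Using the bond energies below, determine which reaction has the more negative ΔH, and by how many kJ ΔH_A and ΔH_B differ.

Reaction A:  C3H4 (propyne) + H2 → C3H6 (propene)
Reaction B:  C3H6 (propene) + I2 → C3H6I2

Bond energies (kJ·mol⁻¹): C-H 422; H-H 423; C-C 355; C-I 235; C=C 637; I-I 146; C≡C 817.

Reaction A, by 199 kJ

Reaction A:
  Bonds broken (reactants):
    C≡C: 1 × 817 = 817
    C-C: 1 × 355 = 355
    C-H: 4 × 422 = 1688
    H-H: 1 × 423 = 423
    Σ(broken) = 3283 kJ
  Bonds formed (products):
    C-C: 1 × 355 = 355
    C-H: 6 × 422 = 2532
    C=C: 1 × 637 = 637
    Σ(formed) = 3524 kJ
  ΔH_A = 3283 − 3524 = −241 kJ
Reaction B:
  Bonds broken (reactants):
    C-C: 1 × 355 = 355
    C-H: 6 × 422 = 2532
    C=C: 1 × 637 = 637
    I-I: 1 × 146 = 146
    Σ(broken) = 3670 kJ
  Bonds formed (products):
    C-C: 2 × 355 = 710
    C-H: 6 × 422 = 2532
    C-I: 2 × 235 = 470
    Σ(formed) = 3712 kJ
  ΔH_B = 3670 − 3712 = −42 kJ
ΔH_A − ΔH_B = −199 kJ, so reaction A has the more negative ΔH; |ΔH_A − ΔH_B| = 199 kJ.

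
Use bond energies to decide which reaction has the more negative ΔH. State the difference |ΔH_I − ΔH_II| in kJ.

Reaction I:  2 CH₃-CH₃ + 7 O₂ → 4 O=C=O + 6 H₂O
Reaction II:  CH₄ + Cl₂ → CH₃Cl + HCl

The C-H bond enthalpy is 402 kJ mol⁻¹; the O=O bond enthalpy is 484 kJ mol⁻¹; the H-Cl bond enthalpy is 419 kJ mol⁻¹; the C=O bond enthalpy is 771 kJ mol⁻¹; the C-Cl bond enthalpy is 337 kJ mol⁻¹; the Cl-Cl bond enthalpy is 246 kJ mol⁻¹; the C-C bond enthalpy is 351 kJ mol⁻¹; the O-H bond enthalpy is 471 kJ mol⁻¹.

Reaction I, by 2798 kJ

Reaction I:
  Bonds broken (reactants):
    C-C: 2 × 351 = 702
    C-H: 12 × 402 = 4824
    O=O: 7 × 484 = 3388
    Σ(broken) = 8914 kJ
  Bonds formed (products):
    C=O: 8 × 771 = 6168
    O-H: 12 × 471 = 5652
    Σ(formed) = 11820 kJ
  ΔH_I = 8914 − 11820 = −2906 kJ
Reaction II:
  Bonds broken (reactants):
    C-H: 4 × 402 = 1608
    Cl-Cl: 1 × 246 = 246
    Σ(broken) = 1854 kJ
  Bonds formed (products):
    C-Cl: 1 × 337 = 337
    C-H: 3 × 402 = 1206
    H-Cl: 1 × 419 = 419
    Σ(formed) = 1962 kJ
  ΔH_II = 1854 − 1962 = −108 kJ
ΔH_I − ΔH_II = −2798 kJ, so reaction I has the more negative ΔH; |ΔH_I − ΔH_II| = 2798 kJ.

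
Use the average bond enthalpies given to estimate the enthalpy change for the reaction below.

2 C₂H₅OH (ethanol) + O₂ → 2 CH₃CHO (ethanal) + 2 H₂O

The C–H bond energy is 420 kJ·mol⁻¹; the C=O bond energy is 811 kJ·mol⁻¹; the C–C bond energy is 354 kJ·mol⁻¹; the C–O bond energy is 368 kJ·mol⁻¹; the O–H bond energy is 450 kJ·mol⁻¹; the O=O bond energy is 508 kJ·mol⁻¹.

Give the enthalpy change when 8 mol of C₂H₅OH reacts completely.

Bonds broken (reactants):
  C–C: 2 × 354 = 708
  C–H: 10 × 420 = 4200
  C–O: 2 × 368 = 736
  O–H: 2 × 450 = 900
  O=O: 1 × 508 = 508
  Σ(broken) = 7052 kJ
Bonds formed (products):
  C–C: 2 × 354 = 708
  C–H: 8 × 420 = 3360
  C=O: 2 × 811 = 1622
  O–H: 4 × 450 = 1800
  Σ(formed) = 7490 kJ
ΔH = Σ(broken) − Σ(formed) = 7052 − 7490 = −438 kJ
For 4× the reaction as written: 4 × (−438) = −1752 kJ

ΔH = −1752 kJ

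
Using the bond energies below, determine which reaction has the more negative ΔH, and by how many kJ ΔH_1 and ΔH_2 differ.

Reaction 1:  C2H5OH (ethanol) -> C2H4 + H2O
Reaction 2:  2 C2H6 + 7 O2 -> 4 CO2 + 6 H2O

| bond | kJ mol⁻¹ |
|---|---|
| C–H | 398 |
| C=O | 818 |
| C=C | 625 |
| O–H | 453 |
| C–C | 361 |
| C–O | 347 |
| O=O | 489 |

Reaction 1:
  Bonds broken (reactants):
    C–C: 1 × 361 = 361
    C–H: 5 × 398 = 1990
    C–O: 1 × 347 = 347
    O–H: 1 × 453 = 453
    Σ(broken) = 3151 kJ
  Bonds formed (products):
    C–H: 4 × 398 = 1592
    C=C: 1 × 625 = 625
    O–H: 2 × 453 = 906
    Σ(formed) = 3123 kJ
  ΔH_1 = 3151 − 3123 = +28 kJ
Reaction 2:
  Bonds broken (reactants):
    C–C: 2 × 361 = 722
    C–H: 12 × 398 = 4776
    O=O: 7 × 489 = 3423
    Σ(broken) = 8921 kJ
  Bonds formed (products):
    C=O: 8 × 818 = 6544
    O–H: 12 × 453 = 5436
    Σ(formed) = 11980 kJ
  ΔH_2 = 8921 − 11980 = −3059 kJ
ΔH_1 − ΔH_2 = +3087 kJ, so reaction 2 has the more negative ΔH; |ΔH_1 − ΔH_2| = 3087 kJ.

Reaction 2, by 3087 kJ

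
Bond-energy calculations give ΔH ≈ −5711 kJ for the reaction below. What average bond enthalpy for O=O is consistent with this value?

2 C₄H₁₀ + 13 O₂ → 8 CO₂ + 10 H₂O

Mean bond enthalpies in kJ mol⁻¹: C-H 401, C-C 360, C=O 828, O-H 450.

D(O=O) ≈ 489 kJ/mol

Let D be the O=O bond energy.
Σ(broken) = 6×360 + 20×401 + 13×D = 10180 + 13D
Σ(formed) = 16×828 + 20×450 = 22248
ΔH = Σ(broken) − Σ(formed) = (10180 + 13D) − (22248) = −12068 + 13D
Setting this equal to −5711 kJ gives 13D = 6357, so D = 489 kJ/mol.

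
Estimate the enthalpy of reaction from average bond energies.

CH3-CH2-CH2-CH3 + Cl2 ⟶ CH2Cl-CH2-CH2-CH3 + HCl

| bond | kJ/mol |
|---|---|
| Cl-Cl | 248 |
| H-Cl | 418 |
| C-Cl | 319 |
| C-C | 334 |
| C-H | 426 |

ΔH ≈ −63 kJ

Bonds broken (reactants):
  C-C: 3 × 334 = 1002
  C-H: 10 × 426 = 4260
  Cl-Cl: 1 × 248 = 248
  Σ(broken) = 5510 kJ
Bonds formed (products):
  C-C: 3 × 334 = 1002
  C-Cl: 1 × 319 = 319
  C-H: 9 × 426 = 3834
  H-Cl: 1 × 418 = 418
  Σ(formed) = 5573 kJ
ΔH = Σ(broken) − Σ(formed) = 5510 − 5573 = −63 kJ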